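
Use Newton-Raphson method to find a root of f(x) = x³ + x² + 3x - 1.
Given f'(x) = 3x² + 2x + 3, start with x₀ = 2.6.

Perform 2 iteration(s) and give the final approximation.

f(x) = x³ + x² + 3x - 1
f'(x) = 3x² + 2x + 3
x₀ = 2.6

Newton-Raphson formula: x_{n+1} = x_n - f(x_n)/f'(x_n)

Iteration 1:
  f(2.600000) = 31.136000
  f'(2.600000) = 28.480000
  x_1 = 2.600000 - 31.136000/28.480000 = 1.506742
Iteration 2:
  f(1.506742) = 9.211205
  f'(1.506742) = 12.824294
  x_2 = 1.506742 - 9.211205/12.824294 = 0.788479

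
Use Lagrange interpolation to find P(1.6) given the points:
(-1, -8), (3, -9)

Lagrange interpolation formula:
P(x) = Σ yᵢ × Lᵢ(x)
where Lᵢ(x) = Π_{j≠i} (x - xⱼ)/(xᵢ - xⱼ)

L_0(1.6) = (1.6 - 3)/(-1 - 3) = 0.350000
L_1(1.6) = (1.6 - (-1))/(3 - (-1)) = 0.650000

P(1.6) = (-8)×L_0(1.6) + (-9)×L_1(1.6)
P(1.6) = -8.650000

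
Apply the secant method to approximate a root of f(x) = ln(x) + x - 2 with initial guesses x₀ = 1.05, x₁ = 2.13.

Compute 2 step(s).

f(x) = ln(x) + x - 2
x₀ = 1.05, x₁ = 2.13

Secant formula: x_{n+1} = x_n - f(x_n)(x_n - x_{n-1})/(f(x_n) - f(x_{n-1}))

Iteration 1:
  f(1.050000) = -0.901210
  f(2.130000) = 0.886122
  x_2 = 2.130000 - 0.886122×(2.130000 - 1.050000)/(0.886122 - (-0.901210))
       = 1.594558
Iteration 2:
  f(2.130000) = 0.886122
  f(1.594558) = 0.061155
  x_3 = 1.594558 - 0.061155×(1.594558 - 2.130000)/(0.061155 - 0.886122)
       = 1.554866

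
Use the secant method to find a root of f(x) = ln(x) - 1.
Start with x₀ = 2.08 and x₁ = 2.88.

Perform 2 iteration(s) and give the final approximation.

f(x) = ln(x) - 1
x₀ = 2.08, x₁ = 2.88

Secant formula: x_{n+1} = x_n - f(x_n)(x_n - x_{n-1})/(f(x_n) - f(x_{n-1}))

Iteration 1:
  f(2.080000) = -0.267632
  f(2.880000) = 0.057790
  x_2 = 2.880000 - 0.057790×(2.880000 - 2.080000)/(0.057790 - (-0.267632))
       = 2.737932
Iteration 2:
  f(2.880000) = 0.057790
  f(2.737932) = 0.007203
  x_3 = 2.737932 - 0.007203×(2.737932 - 2.880000)/(0.007203 - 0.057790)
       = 2.717704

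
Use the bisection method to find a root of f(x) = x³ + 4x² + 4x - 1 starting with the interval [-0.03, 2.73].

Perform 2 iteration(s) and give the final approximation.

f(x) = x³ + 4x² + 4x - 1
Initial interval: [-0.03, 2.73]

Iteration 1:
  c_1 = (-0.030000 + 2.730000)/2 = 1.350000
  f(c_1) = f(1.350000) = 14.150375
  f(a) × f(c) < 0, new interval: [-0.030000, 1.350000]
Iteration 2:
  c_2 = (-0.030000 + 1.350000)/2 = 0.660000
  f(c_2) = f(0.660000) = 3.669896
  f(a) × f(c) < 0, new interval: [-0.030000, 0.660000]

After 2 iteration(s), the approximation is c_2 = 0.660000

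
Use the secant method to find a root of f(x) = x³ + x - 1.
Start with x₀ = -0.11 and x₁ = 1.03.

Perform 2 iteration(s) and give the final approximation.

f(x) = x³ + x - 1
x₀ = -0.11, x₁ = 1.03

Secant formula: x_{n+1} = x_n - f(x_n)(x_n - x_{n-1})/(f(x_n) - f(x_{n-1}))

Iteration 1:
  f(-0.110000) = -1.111331
  f(1.030000) = 1.122727
  x_2 = 1.030000 - 1.122727×(1.030000 - (-0.110000))/(1.122727 - (-1.111331))
       = 0.457092
Iteration 2:
  f(1.030000) = 1.122727
  f(0.457092) = -0.447406
  x_3 = 0.457092 - (-0.447406)×(0.457092 - 1.030000)/(-0.447406 - 1.122727)
       = 0.620341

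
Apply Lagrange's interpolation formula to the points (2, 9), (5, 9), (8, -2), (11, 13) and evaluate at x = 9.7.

Lagrange interpolation formula:
P(x) = Σ yᵢ × Lᵢ(x)
where Lᵢ(x) = Π_{j≠i} (x - xⱼ)/(xᵢ - xⱼ)

L_0(9.7) = (9.7 - 5)/(2 - 5) × (9.7 - 8)/(2 - 8) × (9.7 - 11)/(2 - 11) = 0.064117
L_1(9.7) = (9.7 - 2)/(5 - 2) × (9.7 - 8)/(5 - 8) × (9.7 - 11)/(5 - 11) = -0.315130
L_2(9.7) = (9.7 - 2)/(8 - 2) × (9.7 - 5)/(8 - 5) × (9.7 - 11)/(8 - 11) = 0.871241
L_3(9.7) = (9.7 - 2)/(11 - 2) × (9.7 - 5)/(11 - 5) × (9.7 - 8)/(11 - 8) = 0.379772

P(9.7) = 9×L_0(9.7) + 9×L_1(9.7) + (-2)×L_2(9.7) + 13×L_3(9.7)
P(9.7) = 0.935438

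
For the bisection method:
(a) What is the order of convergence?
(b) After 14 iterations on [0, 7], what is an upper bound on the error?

(a) Bisection has linear (order 1) convergence; the error is halved each step.

(b) Error bound = (b-a)/2^n = (7 - 0)/2^{14}
    = 7/2^{14}

(a) 1 (linear); (b) error ≤ 4.27e-04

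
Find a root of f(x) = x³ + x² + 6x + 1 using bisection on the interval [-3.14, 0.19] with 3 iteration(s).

f(x) = x³ + x² + 6x + 1
Initial interval: [-3.14, 0.19]

Iteration 1:
  c_1 = (-3.140000 + 0.190000)/2 = -1.475000
  f(c_1) = f(-1.475000) = -8.883422
  f(a) × f(c) ≥ 0, new interval: [-1.475000, 0.190000]
Iteration 2:
  c_2 = (-1.475000 + 0.190000)/2 = -0.642500
  f(c_2) = f(-0.642500) = -2.707422
  f(a) × f(c) ≥ 0, new interval: [-0.642500, 0.190000]
Iteration 3:
  c_3 = (-0.642500 + 0.190000)/2 = -0.226250
  f(c_3) = f(-0.226250) = -0.317892
  f(a) × f(c) ≥ 0, new interval: [-0.226250, 0.190000]

After 3 iteration(s), the approximation is c_3 = -0.226250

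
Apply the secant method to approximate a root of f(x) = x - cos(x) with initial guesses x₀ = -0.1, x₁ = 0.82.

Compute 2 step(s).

f(x) = x - cos(x)
x₀ = -0.1, x₁ = 0.82

Secant formula: x_{n+1} = x_n - f(x_n)(x_n - x_{n-1})/(f(x_n) - f(x_{n-1}))

Iteration 1:
  f(-0.100000) = -1.095004
  f(0.820000) = 0.137779
  x_2 = 0.820000 - 0.137779×(0.820000 - (-0.100000))/(0.137779 - (-1.095004))
       = 0.717179
Iteration 2:
  f(0.820000) = 0.137779
  f(0.717179) = -0.036485
  x_3 = 0.717179 - (-0.036485)×(0.717179 - 0.820000)/(-0.036485 - 0.137779)
       = 0.738706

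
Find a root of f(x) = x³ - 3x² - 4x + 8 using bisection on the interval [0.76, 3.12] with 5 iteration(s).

f(x) = x³ - 3x² - 4x + 8
Initial interval: [0.76, 3.12]

Iteration 1:
  c_1 = (0.760000 + 3.120000)/2 = 1.940000
  f(c_1) = f(1.940000) = -3.749416
  f(a) × f(c) < 0, new interval: [0.760000, 1.940000]
Iteration 2:
  c_2 = (0.760000 + 1.940000)/2 = 1.350000
  f(c_2) = f(1.350000) = -0.407125
  f(a) × f(c) < 0, new interval: [0.760000, 1.350000]
Iteration 3:
  c_3 = (0.760000 + 1.350000)/2 = 1.055000
  f(c_3) = f(1.055000) = 1.615166
  f(a) × f(c) ≥ 0, new interval: [1.055000, 1.350000]
Iteration 4:
  c_4 = (1.055000 + 1.350000)/2 = 1.202500
  f(c_4) = f(1.202500) = 0.590804
  f(a) × f(c) ≥ 0, new interval: [1.202500, 1.350000]
Iteration 5:
  c_5 = (1.202500 + 1.350000)/2 = 1.276250
  f(c_5) = f(1.276250) = 0.087332
  f(a) × f(c) ≥ 0, new interval: [1.276250, 1.350000]

After 5 iteration(s), the approximation is c_5 = 1.276250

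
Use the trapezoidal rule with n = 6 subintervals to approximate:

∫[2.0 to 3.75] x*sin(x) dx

f(x) = x*sin(x)
a = 2.0, b = 3.75, n = 6
h = (b - a)/n = 0.291667

Trapezoidal rule: (h/2)[f(x₀) + 2f(x₁) + 2f(x₂) + ... + f(xₙ)]

x_0 = 2.0000, f(x_0) = 1.818595, coefficient = 1
x_1 = 2.2917, f(x_1) = 1.721572, coefficient = 2
x_2 = 2.5833, f(x_2) = 1.368419, coefficient = 2
x_3 = 2.8750, f(x_3) = 0.757407, coefficient = 2
x_4 = 3.1667, f(x_4) = -0.079393, coefficient = 2
x_5 = 3.4583, f(x_5) = -1.077171, coefficient = 2
x_6 = 3.7500, f(x_6) = -2.143355, coefficient = 1

I ≈ (0.291667/2) × 5.056910 = 0.737466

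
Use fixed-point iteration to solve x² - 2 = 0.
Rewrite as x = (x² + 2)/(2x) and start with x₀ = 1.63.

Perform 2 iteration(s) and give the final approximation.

Equation: x² - 2 = 0
Fixed-point form: x = (x² + 2)/(2x)
x₀ = 1.63

x_1 = g(1.630000) = 1.428497
x_2 = g(1.428497) = 1.414285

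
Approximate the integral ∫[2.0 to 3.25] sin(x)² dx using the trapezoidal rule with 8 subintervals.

f(x) = sin(x)²
a = 2.0, b = 3.25, n = 8
h = (b - a)/n = 0.156250

Trapezoidal rule: (h/2)[f(x₀) + 2f(x₁) + 2f(x₂) + ... + f(xₙ)]

x_0 = 2.0000, f(x_0) = 0.826822, coefficient = 1
x_1 = 2.1562, f(x_1) = 0.694658, coefficient = 2
x_2 = 2.3125, f(x_2) = 0.543639, coefficient = 2
x_3 = 2.4688, f(x_3) = 0.388393, coefficient = 2
x_4 = 2.6250, f(x_4) = 0.243957, coefficient = 2
x_5 = 2.7812, f(x_5) = 0.124323, coefficient = 2
x_6 = 2.9375, f(x_6) = 0.041079, coefficient = 2
x_7 = 3.0938, f(x_7) = 0.002287, coefficient = 2
x_8 = 3.2500, f(x_8) = 0.011706, coefficient = 1

I ≈ (0.156250/2) × 4.915200 = 0.384000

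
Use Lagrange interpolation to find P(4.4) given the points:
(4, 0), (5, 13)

Lagrange interpolation formula:
P(x) = Σ yᵢ × Lᵢ(x)
where Lᵢ(x) = Π_{j≠i} (x - xⱼ)/(xᵢ - xⱼ)

L_0(4.4) = (4.4 - 5)/(4 - 5) = 0.600000
L_1(4.4) = (4.4 - 4)/(5 - 4) = 0.400000

P(4.4) = 0×L_0(4.4) + 13×L_1(4.4)
P(4.4) = 5.200000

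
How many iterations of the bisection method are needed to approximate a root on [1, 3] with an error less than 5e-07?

We need (b-a)/2^n ≤ 5e-07
(3 - 1)/2^n ≤ 5e-07
2/2^n ≤ 5e-07
2^n ≥ 4000000
n ≥ log₂(4000000) = 21.93
n ≥ 22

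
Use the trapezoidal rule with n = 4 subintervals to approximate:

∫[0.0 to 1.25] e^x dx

f(x) = e^x
a = 0.0, b = 1.25, n = 4
h = (b - a)/n = 0.312500

Trapezoidal rule: (h/2)[f(x₀) + 2f(x₁) + 2f(x₂) + ... + f(xₙ)]

x_0 = 0.0000, f(x_0) = 1.000000, coefficient = 1
x_1 = 0.3125, f(x_1) = 1.366838, coefficient = 2
x_2 = 0.6250, f(x_2) = 1.868246, coefficient = 2
x_3 = 0.9375, f(x_3) = 2.553589, coefficient = 2
x_4 = 1.2500, f(x_4) = 3.490343, coefficient = 1

I ≈ (0.312500/2) × 16.067690 = 2.510577
Exact value: 2.490343
Error: 0.020234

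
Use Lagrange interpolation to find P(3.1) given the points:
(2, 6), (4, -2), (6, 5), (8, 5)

Lagrange interpolation formula:
P(x) = Σ yᵢ × Lᵢ(x)
where Lᵢ(x) = Π_{j≠i} (x - xⱼ)/(xᵢ - xⱼ)

L_0(3.1) = (3.1 - 4)/(2 - 4) × (3.1 - 6)/(2 - 6) × (3.1 - 8)/(2 - 8) = 0.266437
L_1(3.1) = (3.1 - 2)/(4 - 2) × (3.1 - 6)/(4 - 6) × (3.1 - 8)/(4 - 8) = 0.976938
L_2(3.1) = (3.1 - 2)/(6 - 2) × (3.1 - 4)/(6 - 4) × (3.1 - 8)/(6 - 8) = -0.303187
L_3(3.1) = (3.1 - 2)/(8 - 2) × (3.1 - 4)/(8 - 4) × (3.1 - 6)/(8 - 6) = 0.059812

P(3.1) = 6×L_0(3.1) + (-2)×L_1(3.1) + 5×L_2(3.1) + 5×L_3(3.1)
P(3.1) = -1.572125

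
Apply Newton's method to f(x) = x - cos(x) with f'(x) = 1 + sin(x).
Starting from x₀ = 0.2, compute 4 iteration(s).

f(x) = x - cos(x)
f'(x) = 1 + sin(x)
x₀ = 0.2

Newton-Raphson formula: x_{n+1} = x_n - f(x_n)/f'(x_n)

Iteration 1:
  f(0.200000) = -0.780067
  f'(0.200000) = 1.198669
  x_1 = 0.200000 - (-0.780067)/1.198669 = 0.850777
Iteration 2:
  f(0.850777) = 0.191378
  f'(0.850777) = 1.751793
  x_2 = 0.850777 - 0.191378/1.751793 = 0.741530
Iteration 3:
  f(0.741530) = 0.004094
  f'(0.741530) = 1.675417
  x_3 = 0.741530 - 0.004094/1.675417 = 0.739086
Iteration 4:
  f(0.739086) = 0.000002
  f'(0.739086) = 1.673613
  x_4 = 0.739086 - 0.000002/1.673613 = 0.739085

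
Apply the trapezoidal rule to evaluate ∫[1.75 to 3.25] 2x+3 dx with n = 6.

f(x) = 2x+3
a = 1.75, b = 3.25, n = 6
h = (b - a)/n = 0.250000

Trapezoidal rule: (h/2)[f(x₀) + 2f(x₁) + 2f(x₂) + ... + f(xₙ)]

x_0 = 1.7500, f(x_0) = 6.500000, coefficient = 1
x_1 = 2.0000, f(x_1) = 7.000000, coefficient = 2
x_2 = 2.2500, f(x_2) = 7.500000, coefficient = 2
x_3 = 2.5000, f(x_3) = 8.000000, coefficient = 2
x_4 = 2.7500, f(x_4) = 8.500000, coefficient = 2
x_5 = 3.0000, f(x_5) = 9.000000, coefficient = 2
x_6 = 3.2500, f(x_6) = 9.500000, coefficient = 1

I ≈ (0.250000/2) × 96.000000 = 12.000000
Exact value: 12.000000
Error: 0.000000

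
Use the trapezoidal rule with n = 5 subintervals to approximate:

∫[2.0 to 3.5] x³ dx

f(x) = x³
a = 2.0, b = 3.5, n = 5
h = (b - a)/n = 0.300000

Trapezoidal rule: (h/2)[f(x₀) + 2f(x₁) + 2f(x₂) + ... + f(xₙ)]

x_0 = 2.0000, f(x_0) = 8.000000, coefficient = 1
x_1 = 2.3000, f(x_1) = 12.167000, coefficient = 2
x_2 = 2.6000, f(x_2) = 17.576000, coefficient = 2
x_3 = 2.9000, f(x_3) = 24.389000, coefficient = 2
x_4 = 3.2000, f(x_4) = 32.768000, coefficient = 2
x_5 = 3.5000, f(x_5) = 42.875000, coefficient = 1

I ≈ (0.300000/2) × 224.675000 = 33.701250
Exact value: 33.515625
Error: 0.185625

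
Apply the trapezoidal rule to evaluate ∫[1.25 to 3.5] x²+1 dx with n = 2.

f(x) = x²+1
a = 1.25, b = 3.5, n = 2
h = (b - a)/n = 1.125000

Trapezoidal rule: (h/2)[f(x₀) + 2f(x₁) + 2f(x₂) + ... + f(xₙ)]

x_0 = 1.2500, f(x_0) = 2.562500, coefficient = 1
x_1 = 2.3750, f(x_1) = 6.640625, coefficient = 2
x_2 = 3.5000, f(x_2) = 13.250000, coefficient = 1

I ≈ (1.125000/2) × 29.093750 = 16.365234
Exact value: 15.890625
Error: 0.474609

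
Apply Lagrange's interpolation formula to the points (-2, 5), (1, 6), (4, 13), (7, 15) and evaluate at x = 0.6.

Lagrange interpolation formula:
P(x) = Σ yᵢ × Lᵢ(x)
where Lᵢ(x) = Π_{j≠i} (x - xⱼ)/(xᵢ - xⱼ)

L_0(0.6) = (0.6 - 1)/(-2 - 1) × (0.6 - 4)/(-2 - 4) × (0.6 - 7)/(-2 - 7) = 0.053728
L_1(0.6) = (0.6 - (-2))/(1 - (-2)) × (0.6 - 4)/(1 - 4) × (0.6 - 7)/(1 - 7) = 1.047704
L_2(0.6) = (0.6 - (-2))/(4 - (-2)) × (0.6 - 1)/(4 - 1) × (0.6 - 7)/(4 - 7) = -0.123259
L_3(0.6) = (0.6 - (-2))/(7 - (-2)) × (0.6 - 1)/(7 - 1) × (0.6 - 4)/(7 - 4) = 0.021827

P(0.6) = 5×L_0(0.6) + 6×L_1(0.6) + 13×L_2(0.6) + 15×L_3(0.6)
P(0.6) = 5.279901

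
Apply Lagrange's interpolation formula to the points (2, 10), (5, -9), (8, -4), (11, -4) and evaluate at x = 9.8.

Lagrange interpolation formula:
P(x) = Σ yᵢ × Lᵢ(x)
where Lᵢ(x) = Π_{j≠i} (x - xⱼ)/(xᵢ - xⱼ)

L_0(9.8) = (9.8 - 5)/(2 - 5) × (9.8 - 8)/(2 - 8) × (9.8 - 11)/(2 - 11) = 0.064000
L_1(9.8) = (9.8 - 2)/(5 - 2) × (9.8 - 8)/(5 - 8) × (9.8 - 11)/(5 - 11) = -0.312000
L_2(9.8) = (9.8 - 2)/(8 - 2) × (9.8 - 5)/(8 - 5) × (9.8 - 11)/(8 - 11) = 0.832000
L_3(9.8) = (9.8 - 2)/(11 - 2) × (9.8 - 5)/(11 - 5) × (9.8 - 8)/(11 - 8) = 0.416000

P(9.8) = 10×L_0(9.8) + (-9)×L_1(9.8) + (-4)×L_2(9.8) + (-4)×L_3(9.8)
P(9.8) = -1.544000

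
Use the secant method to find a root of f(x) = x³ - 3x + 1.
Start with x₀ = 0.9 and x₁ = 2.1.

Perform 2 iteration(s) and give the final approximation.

f(x) = x³ - 3x + 1
x₀ = 0.9, x₁ = 2.1

Secant formula: x_{n+1} = x_n - f(x_n)(x_n - x_{n-1})/(f(x_n) - f(x_{n-1}))

Iteration 1:
  f(0.900000) = -0.971000
  f(2.100000) = 3.961000
  x_2 = 2.100000 - 3.961000×(2.100000 - 0.900000)/(3.961000 - (-0.971000))
       = 1.136253
Iteration 2:
  f(2.100000) = 3.961000
  f(1.136253) = -0.941776
  x_3 = 1.136253 - (-0.941776)×(1.136253 - 2.100000)/(-0.941776 - 3.961000)
       = 1.321380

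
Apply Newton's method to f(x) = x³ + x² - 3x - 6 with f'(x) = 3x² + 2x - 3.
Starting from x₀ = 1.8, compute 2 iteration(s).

f(x) = x³ + x² - 3x - 6
f'(x) = 3x² + 2x - 3
x₀ = 1.8

Newton-Raphson formula: x_{n+1} = x_n - f(x_n)/f'(x_n)

Iteration 1:
  f(1.800000) = -2.328000
  f'(1.800000) = 10.320000
  x_1 = 1.800000 - (-2.328000)/10.320000 = 2.025581
Iteration 2:
  f(2.025581) = 0.337156
  f'(2.025581) = 13.360103
  x_2 = 2.025581 - 0.337156/13.360103 = 2.000345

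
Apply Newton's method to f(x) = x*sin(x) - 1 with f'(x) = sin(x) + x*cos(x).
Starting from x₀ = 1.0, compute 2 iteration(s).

f(x) = x*sin(x) - 1
f'(x) = sin(x) + x*cos(x)
x₀ = 1.0

Newton-Raphson formula: x_{n+1} = x_n - f(x_n)/f'(x_n)

Iteration 1:
  f(1.000000) = -0.158529
  f'(1.000000) = 1.381773
  x_1 = 1.000000 - (-0.158529)/1.381773 = 1.114729
Iteration 2:
  f(1.114729) = 0.000794
  f'(1.114729) = 1.388741
  x_2 = 1.114729 - 0.000794/1.388741 = 1.114157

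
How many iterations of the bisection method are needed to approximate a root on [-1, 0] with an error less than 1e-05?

We need (b-a)/2^n ≤ 1e-05
(0 - (-1))/2^n ≤ 1e-05
1/2^n ≤ 1e-05
2^n ≥ 100000
n ≥ log₂(100000) = 16.61
n ≥ 17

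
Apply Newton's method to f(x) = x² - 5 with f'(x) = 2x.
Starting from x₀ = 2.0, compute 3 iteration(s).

f(x) = x² - 5
f'(x) = 2x
x₀ = 2.0

Newton-Raphson formula: x_{n+1} = x_n - f(x_n)/f'(x_n)

Iteration 1:
  f(2.000000) = -1.000000
  f'(2.000000) = 4.000000
  x_1 = 2.000000 - (-1.000000)/4.000000 = 2.250000
Iteration 2:
  f(2.250000) = 0.062500
  f'(2.250000) = 4.500000
  x_2 = 2.250000 - 0.062500/4.500000 = 2.236111
Iteration 3:
  f(2.236111) = 0.000193
  f'(2.236111) = 4.472222
  x_3 = 2.236111 - 0.000193/4.472222 = 2.236068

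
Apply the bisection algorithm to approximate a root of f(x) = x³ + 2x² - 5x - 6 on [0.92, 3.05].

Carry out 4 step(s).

f(x) = x³ + 2x² - 5x - 6
Initial interval: [0.92, 3.05]

Iteration 1:
  c_1 = (0.920000 + 3.050000)/2 = 1.985000
  f(c_1) = f(1.985000) = -0.223203
  f(a) × f(c) ≥ 0, new interval: [1.985000, 3.050000]
Iteration 2:
  c_2 = (1.985000 + 3.050000)/2 = 2.517500
  f(c_2) = f(2.517500) = 10.043540
  f(a) × f(c) < 0, new interval: [1.985000, 2.517500]
Iteration 3:
  c_3 = (1.985000 + 2.517500)/2 = 2.251250
  f(c_3) = f(2.251250) = 4.289623
  f(a) × f(c) < 0, new interval: [1.985000, 2.251250]
Iteration 4:
  c_4 = (1.985000 + 2.251250)/2 = 2.118125
  f(c_4) = f(2.118125) = 1.885151
  f(a) × f(c) < 0, new interval: [1.985000, 2.118125]

After 4 iteration(s), the approximation is c_4 = 2.118125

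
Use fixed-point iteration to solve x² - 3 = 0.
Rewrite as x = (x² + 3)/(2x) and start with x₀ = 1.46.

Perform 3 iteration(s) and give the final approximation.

Equation: x² - 3 = 0
Fixed-point form: x = (x² + 3)/(2x)
x₀ = 1.46

x_1 = g(1.460000) = 1.757397
x_2 = g(1.757397) = 1.732234
x_3 = g(1.732234) = 1.732051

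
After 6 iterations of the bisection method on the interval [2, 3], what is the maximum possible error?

Bisection error bound: |error| ≤ (b-a)/2^n
|error| ≤ (3 - 2)/2^6 = 1/2^6
|error| ≤ 0.0156250000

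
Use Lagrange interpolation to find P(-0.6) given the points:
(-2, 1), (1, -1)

Lagrange interpolation formula:
P(x) = Σ yᵢ × Lᵢ(x)
where Lᵢ(x) = Π_{j≠i} (x - xⱼ)/(xᵢ - xⱼ)

L_0(-0.6) = (-0.6 - 1)/(-2 - 1) = 0.533333
L_1(-0.6) = (-0.6 - (-2))/(1 - (-2)) = 0.466667

P(-0.6) = 1×L_0(-0.6) + (-1)×L_1(-0.6)
P(-0.6) = 0.066667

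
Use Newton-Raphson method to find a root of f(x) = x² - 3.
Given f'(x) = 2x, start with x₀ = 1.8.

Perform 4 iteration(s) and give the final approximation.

f(x) = x² - 3
f'(x) = 2x
x₀ = 1.8

Newton-Raphson formula: x_{n+1} = x_n - f(x_n)/f'(x_n)

Iteration 1:
  f(1.800000) = 0.240000
  f'(1.800000) = 3.600000
  x_1 = 1.800000 - 0.240000/3.600000 = 1.733333
Iteration 2:
  f(1.733333) = 0.004444
  f'(1.733333) = 3.466667
  x_2 = 1.733333 - 0.004444/3.466667 = 1.732051
Iteration 3:
  f(1.732051) = 0.000002
  f'(1.732051) = 3.464103
  x_3 = 1.732051 - 0.000002/3.464103 = 1.732051
Iteration 4:
  f(1.732051) = 0.000000
  f'(1.732051) = 3.464102
  x_4 = 1.732051 - 0.000000/3.464102 = 1.732051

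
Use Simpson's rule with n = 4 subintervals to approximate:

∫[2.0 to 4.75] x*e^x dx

f(x) = x*e^x
a = 2.0, b = 4.75, n = 4
h = (b - a)/n = 0.687500

Simpson's rule: (h/3)[f(x₀) + 4f(x₁) + 2f(x₂) + ... + f(xₙ)]

x_0 = 2.0000, f(x_0) = 14.778112, coefficient = 1
x_1 = 2.6875, f(x_1) = 39.492524, coefficient = 4
x_2 = 3.3750, f(x_2) = 98.631958, coefficient = 2
x_3 = 4.0625, f(x_3) = 236.110177, coefficient = 4
x_4 = 4.7500, f(x_4) = 549.025352, coefficient = 1

I ≈ (0.687500/3) × 1863.478184 = 427.047084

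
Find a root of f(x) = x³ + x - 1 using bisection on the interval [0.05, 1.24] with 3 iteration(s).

f(x) = x³ + x - 1
Initial interval: [0.05, 1.24]

Iteration 1:
  c_1 = (0.050000 + 1.240000)/2 = 0.645000
  f(c_1) = f(0.645000) = -0.086664
  f(a) × f(c) ≥ 0, new interval: [0.645000, 1.240000]
Iteration 2:
  c_2 = (0.645000 + 1.240000)/2 = 0.942500
  f(c_2) = f(0.942500) = 0.779729
  f(a) × f(c) < 0, new interval: [0.645000, 0.942500]
Iteration 3:
  c_3 = (0.645000 + 0.942500)/2 = 0.793750
  f(c_3) = f(0.793750) = 0.293844
  f(a) × f(c) < 0, new interval: [0.645000, 0.793750]

After 3 iteration(s), the approximation is c_3 = 0.793750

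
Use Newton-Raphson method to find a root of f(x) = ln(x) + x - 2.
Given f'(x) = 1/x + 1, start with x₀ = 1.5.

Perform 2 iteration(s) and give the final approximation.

f(x) = ln(x) + x - 2
f'(x) = 1/x + 1
x₀ = 1.5

Newton-Raphson formula: x_{n+1} = x_n - f(x_n)/f'(x_n)

Iteration 1:
  f(1.500000) = -0.094535
  f'(1.500000) = 1.666667
  x_1 = 1.500000 - (-0.094535)/1.666667 = 1.556721
Iteration 2:
  f(1.556721) = -0.000697
  f'(1.556721) = 1.642376
  x_2 = 1.556721 - (-0.000697)/1.642376 = 1.557146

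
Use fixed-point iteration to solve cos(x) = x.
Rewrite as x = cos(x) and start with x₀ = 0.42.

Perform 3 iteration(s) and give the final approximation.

Equation: cos(x) = x
Fixed-point form: x = cos(x)
x₀ = 0.42

x_1 = g(0.420000) = 0.913089
x_2 = g(0.913089) = 0.611304
x_3 = g(0.611304) = 0.818900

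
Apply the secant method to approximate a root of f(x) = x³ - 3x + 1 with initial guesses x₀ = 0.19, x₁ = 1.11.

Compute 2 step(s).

f(x) = x³ - 3x + 1
x₀ = 0.19, x₁ = 1.11

Secant formula: x_{n+1} = x_n - f(x_n)(x_n - x_{n-1})/(f(x_n) - f(x_{n-1}))

Iteration 1:
  f(0.190000) = 0.436859
  f(1.110000) = -0.962369
  x_2 = 1.110000 - (-0.962369)×(1.110000 - 0.190000)/(-0.962369 - 0.436859)
       = 0.477237
Iteration 2:
  f(1.110000) = -0.962369
  f(0.477237) = -0.323018
  x_3 = 0.477237 - (-0.323018)×(0.477237 - 1.110000)/(-0.323018 - (-0.962369))
       = 0.157547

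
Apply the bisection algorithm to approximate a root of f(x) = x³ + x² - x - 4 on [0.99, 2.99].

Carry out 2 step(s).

f(x) = x³ + x² - x - 4
Initial interval: [0.99, 2.99]

Iteration 1:
  c_1 = (0.990000 + 2.990000)/2 = 1.990000
  f(c_1) = f(1.990000) = 5.850699
  f(a) × f(c) < 0, new interval: [0.990000, 1.990000]
Iteration 2:
  c_2 = (0.990000 + 1.990000)/2 = 1.490000
  f(c_2) = f(1.490000) = 0.038049
  f(a) × f(c) < 0, new interval: [0.990000, 1.490000]

After 2 iteration(s), the approximation is c_2 = 1.490000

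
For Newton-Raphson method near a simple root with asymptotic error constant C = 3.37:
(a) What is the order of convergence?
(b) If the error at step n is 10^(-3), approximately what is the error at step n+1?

(a) Newton-Raphson has quadratic (order 2) convergence near simple roots.
    This means |e_{n+1}| ≈ C|e_n|².

(b) With |e_n| = 10^(-3) and C = 3.37:
    |e_{n+1}| ≈ 3.37 × (10^(-3))² = 3.37 × 10^(-6)

(a) 2 (quadratic); (b) |e_{n+1}| ≈ 3.370e-06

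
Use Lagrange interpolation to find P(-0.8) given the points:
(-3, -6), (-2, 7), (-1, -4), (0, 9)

Lagrange interpolation formula:
P(x) = Σ yᵢ × Lᵢ(x)
where Lᵢ(x) = Π_{j≠i} (x - xⱼ)/(xᵢ - xⱼ)

L_0(-0.8) = (-0.8 - (-2))/(-3 - (-2)) × (-0.8 - (-1))/(-3 - (-1)) × (-0.8 - 0)/(-3 - 0) = 0.032000
L_1(-0.8) = (-0.8 - (-3))/(-2 - (-3)) × (-0.8 - (-1))/(-2 - (-1)) × (-0.8 - 0)/(-2 - 0) = -0.176000
L_2(-0.8) = (-0.8 - (-3))/(-1 - (-3)) × (-0.8 - (-2))/(-1 - (-2)) × (-0.8 - 0)/(-1 - 0) = 1.056000
L_3(-0.8) = (-0.8 - (-3))/(0 - (-3)) × (-0.8 - (-2))/(0 - (-2)) × (-0.8 - (-1))/(0 - (-1)) = 0.088000

P(-0.8) = (-6)×L_0(-0.8) + 7×L_1(-0.8) + (-4)×L_2(-0.8) + 9×L_3(-0.8)
P(-0.8) = -4.856000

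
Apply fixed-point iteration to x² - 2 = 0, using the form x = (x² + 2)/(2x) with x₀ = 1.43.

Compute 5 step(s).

Equation: x² - 2 = 0
Fixed-point form: x = (x² + 2)/(2x)
x₀ = 1.43

x_1 = g(1.430000) = 1.414301
x_2 = g(1.414301) = 1.414214
x_3 = g(1.414214) = 1.414214
x_4 = g(1.414214) = 1.414214
x_5 = g(1.414214) = 1.414214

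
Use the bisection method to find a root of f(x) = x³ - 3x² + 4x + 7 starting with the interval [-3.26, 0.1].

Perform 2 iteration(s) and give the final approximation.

f(x) = x³ - 3x² + 4x + 7
Initial interval: [-3.26, 0.1]

Iteration 1:
  c_1 = (-3.260000 + 0.100000)/2 = -1.580000
  f(c_1) = f(-1.580000) = -10.753512
  f(a) × f(c) ≥ 0, new interval: [-1.580000, 0.100000]
Iteration 2:
  c_2 = (-1.580000 + 0.100000)/2 = -0.740000
  f(c_2) = f(-0.740000) = 1.991976
  f(a) × f(c) < 0, new interval: [-1.580000, -0.740000]

After 2 iteration(s), the approximation is c_2 = -0.740000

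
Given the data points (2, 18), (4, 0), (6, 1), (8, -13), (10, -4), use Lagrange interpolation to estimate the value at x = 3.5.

Lagrange interpolation formula:
P(x) = Σ yᵢ × Lᵢ(x)
where Lᵢ(x) = Π_{j≠i} (x - xⱼ)/(xᵢ - xⱼ)

L_0(3.5) = (3.5 - 4)/(2 - 4) × (3.5 - 6)/(2 - 6) × (3.5 - 8)/(2 - 8) × (3.5 - 10)/(2 - 10) = 0.095215
L_1(3.5) = (3.5 - 2)/(4 - 2) × (3.5 - 6)/(4 - 6) × (3.5 - 8)/(4 - 8) × (3.5 - 10)/(4 - 10) = 1.142578
L_2(3.5) = (3.5 - 2)/(6 - 2) × (3.5 - 4)/(6 - 4) × (3.5 - 8)/(6 - 8) × (3.5 - 10)/(6 - 10) = -0.342773
L_3(3.5) = (3.5 - 2)/(8 - 2) × (3.5 - 4)/(8 - 4) × (3.5 - 6)/(8 - 6) × (3.5 - 10)/(8 - 10) = 0.126953
L_4(3.5) = (3.5 - 2)/(10 - 2) × (3.5 - 4)/(10 - 4) × (3.5 - 6)/(10 - 6) × (3.5 - 8)/(10 - 8) = -0.021973

P(3.5) = 18×L_0(3.5) + 0×L_1(3.5) + 1×L_2(3.5) + (-13)×L_3(3.5) + (-4)×L_4(3.5)
P(3.5) = -0.191406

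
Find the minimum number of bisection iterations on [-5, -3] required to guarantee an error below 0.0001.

We need (b-a)/2^n ≤ 0.0001
(-3 - (-5))/2^n ≤ 0.0001
2/2^n ≤ 0.0001
2^n ≥ 20000
n ≥ log₂(20000) = 14.29
n ≥ 15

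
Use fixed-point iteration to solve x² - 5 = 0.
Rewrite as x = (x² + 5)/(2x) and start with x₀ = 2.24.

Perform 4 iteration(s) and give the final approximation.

Equation: x² - 5 = 0
Fixed-point form: x = (x² + 5)/(2x)
x₀ = 2.24

x_1 = g(2.240000) = 2.236071
x_2 = g(2.236071) = 2.236068
x_3 = g(2.236068) = 2.236068
x_4 = g(2.236068) = 2.236068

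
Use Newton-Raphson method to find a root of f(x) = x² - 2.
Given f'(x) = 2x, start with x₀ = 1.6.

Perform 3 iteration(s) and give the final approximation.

f(x) = x² - 2
f'(x) = 2x
x₀ = 1.6

Newton-Raphson formula: x_{n+1} = x_n - f(x_n)/f'(x_n)

Iteration 1:
  f(1.600000) = 0.560000
  f'(1.600000) = 3.200000
  x_1 = 1.600000 - 0.560000/3.200000 = 1.425000
Iteration 2:
  f(1.425000) = 0.030625
  f'(1.425000) = 2.850000
  x_2 = 1.425000 - 0.030625/2.850000 = 1.414254
Iteration 3:
  f(1.414254) = 0.000115
  f'(1.414254) = 2.828509
  x_3 = 1.414254 - 0.000115/2.828509 = 1.414214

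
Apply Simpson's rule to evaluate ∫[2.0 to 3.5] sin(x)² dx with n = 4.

f(x) = sin(x)²
a = 2.0, b = 3.5, n = 4
h = (b - a)/n = 0.375000

Simpson's rule: (h/3)[f(x₀) + 4f(x₁) + 2f(x₂) + ... + f(xₙ)]

x_0 = 2.0000, f(x_0) = 0.826822, coefficient = 1
x_1 = 2.3750, f(x_1) = 0.481199, coefficient = 4
x_2 = 2.7500, f(x_2) = 0.145665, coefficient = 2
x_3 = 3.1250, f(x_3) = 0.000275, coefficient = 4
x_4 = 3.5000, f(x_4) = 0.123049, coefficient = 1

I ≈ (0.375000/3) × 3.167098 = 0.395887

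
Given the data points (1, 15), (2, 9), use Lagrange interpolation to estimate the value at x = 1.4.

Lagrange interpolation formula:
P(x) = Σ yᵢ × Lᵢ(x)
where Lᵢ(x) = Π_{j≠i} (x - xⱼ)/(xᵢ - xⱼ)

L_0(1.4) = (1.4 - 2)/(1 - 2) = 0.600000
L_1(1.4) = (1.4 - 1)/(2 - 1) = 0.400000

P(1.4) = 15×L_0(1.4) + 9×L_1(1.4)
P(1.4) = 12.600000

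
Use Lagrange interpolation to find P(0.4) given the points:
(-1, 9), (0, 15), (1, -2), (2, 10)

Lagrange interpolation formula:
P(x) = Σ yᵢ × Lᵢ(x)
where Lᵢ(x) = Π_{j≠i} (x - xⱼ)/(xᵢ - xⱼ)

L_0(0.4) = (0.4 - 0)/(-1 - 0) × (0.4 - 1)/(-1 - 1) × (0.4 - 2)/(-1 - 2) = -0.064000
L_1(0.4) = (0.4 - (-1))/(0 - (-1)) × (0.4 - 1)/(0 - 1) × (0.4 - 2)/(0 - 2) = 0.672000
L_2(0.4) = (0.4 - (-1))/(1 - (-1)) × (0.4 - 0)/(1 - 0) × (0.4 - 2)/(1 - 2) = 0.448000
L_3(0.4) = (0.4 - (-1))/(2 - (-1)) × (0.4 - 0)/(2 - 0) × (0.4 - 1)/(2 - 1) = -0.056000

P(0.4) = 9×L_0(0.4) + 15×L_1(0.4) + (-2)×L_2(0.4) + 10×L_3(0.4)
P(0.4) = 8.048000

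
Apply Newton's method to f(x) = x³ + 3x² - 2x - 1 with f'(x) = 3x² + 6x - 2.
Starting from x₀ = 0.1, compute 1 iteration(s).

f(x) = x³ + 3x² - 2x - 1
f'(x) = 3x² + 6x - 2
x₀ = 0.1

Newton-Raphson formula: x_{n+1} = x_n - f(x_n)/f'(x_n)

Iteration 1:
  f(0.100000) = -1.169000
  f'(0.100000) = -1.370000
  x_1 = 0.100000 - (-1.169000)/(-1.370000) = -0.753285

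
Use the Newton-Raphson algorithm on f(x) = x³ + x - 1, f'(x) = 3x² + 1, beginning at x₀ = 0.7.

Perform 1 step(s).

f(x) = x³ + x - 1
f'(x) = 3x² + 1
x₀ = 0.7

Newton-Raphson formula: x_{n+1} = x_n - f(x_n)/f'(x_n)

Iteration 1:
  f(0.700000) = 0.043000
  f'(0.700000) = 2.470000
  x_1 = 0.700000 - 0.043000/2.470000 = 0.682591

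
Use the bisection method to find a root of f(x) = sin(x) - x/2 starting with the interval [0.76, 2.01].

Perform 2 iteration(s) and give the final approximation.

f(x) = sin(x) - x/2
Initial interval: [0.76, 2.01]

Iteration 1:
  c_1 = (0.760000 + 2.010000)/2 = 1.385000
  f(c_1) = f(1.385000) = 0.290289
  f(a) × f(c) ≥ 0, new interval: [1.385000, 2.010000]
Iteration 2:
  c_2 = (1.385000 + 2.010000)/2 = 1.697500
  f(c_2) = f(1.697500) = 0.143234
  f(a) × f(c) ≥ 0, new interval: [1.697500, 2.010000]

After 2 iteration(s), the approximation is c_2 = 1.697500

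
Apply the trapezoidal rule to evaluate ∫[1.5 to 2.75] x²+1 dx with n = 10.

f(x) = x²+1
a = 1.5, b = 2.75, n = 10
h = (b - a)/n = 0.125000

Trapezoidal rule: (h/2)[f(x₀) + 2f(x₁) + 2f(x₂) + ... + f(xₙ)]

x_0 = 1.5000, f(x_0) = 3.250000, coefficient = 1
x_1 = 1.6250, f(x_1) = 3.640625, coefficient = 2
x_2 = 1.7500, f(x_2) = 4.062500, coefficient = 2
x_3 = 1.8750, f(x_3) = 4.515625, coefficient = 2
x_4 = 2.0000, f(x_4) = 5.000000, coefficient = 2
x_5 = 2.1250, f(x_5) = 5.515625, coefficient = 2
x_6 = 2.2500, f(x_6) = 6.062500, coefficient = 2
x_7 = 2.3750, f(x_7) = 6.640625, coefficient = 2
x_8 = 2.5000, f(x_8) = 7.250000, coefficient = 2
x_9 = 2.6250, f(x_9) = 7.890625, coefficient = 2
x_10 = 2.7500, f(x_10) = 8.562500, coefficient = 1

I ≈ (0.125000/2) × 112.968750 = 7.060547
Exact value: 7.057292
Error: 0.003255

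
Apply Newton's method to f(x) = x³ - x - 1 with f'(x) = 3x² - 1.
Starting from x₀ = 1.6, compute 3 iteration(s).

f(x) = x³ - x - 1
f'(x) = 3x² - 1
x₀ = 1.6

Newton-Raphson formula: x_{n+1} = x_n - f(x_n)/f'(x_n)

Iteration 1:
  f(1.600000) = 1.496000
  f'(1.600000) = 6.680000
  x_1 = 1.600000 - 1.496000/6.680000 = 1.376048
Iteration 2:
  f(1.376048) = 0.229510
  f'(1.376048) = 4.680524
  x_2 = 1.376048 - 0.229510/4.680524 = 1.327013
Iteration 3:
  f(1.327013) = 0.009808
  f'(1.327013) = 4.282890
  x_3 = 1.327013 - 0.009808/4.282890 = 1.324723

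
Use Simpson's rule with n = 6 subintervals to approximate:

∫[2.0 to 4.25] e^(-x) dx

f(x) = e^(-x)
a = 2.0, b = 4.25, n = 6
h = (b - a)/n = 0.375000

Simpson's rule: (h/3)[f(x₀) + 4f(x₁) + 2f(x₂) + ... + f(xₙ)]

x_0 = 2.0000, f(x_0) = 0.135335, coefficient = 1
x_1 = 2.3750, f(x_1) = 0.093014, coefficient = 4
x_2 = 2.7500, f(x_2) = 0.063928, coefficient = 2
x_3 = 3.1250, f(x_3) = 0.043937, coefficient = 4
x_4 = 3.5000, f(x_4) = 0.030197, coefficient = 2
x_5 = 3.8750, f(x_5) = 0.020754, coefficient = 4
x_6 = 4.2500, f(x_6) = 0.014264, coefficient = 1

I ≈ (0.375000/3) × 0.968673 = 0.121084
Exact value: 0.121071
Error: 0.000013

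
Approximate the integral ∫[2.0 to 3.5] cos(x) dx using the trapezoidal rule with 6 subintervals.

f(x) = cos(x)
a = 2.0, b = 3.5, n = 6
h = (b - a)/n = 0.250000

Trapezoidal rule: (h/2)[f(x₀) + 2f(x₁) + 2f(x₂) + ... + f(xₙ)]

x_0 = 2.0000, f(x_0) = -0.416147, coefficient = 1
x_1 = 2.2500, f(x_1) = -0.628174, coefficient = 2
x_2 = 2.5000, f(x_2) = -0.801144, coefficient = 2
x_3 = 2.7500, f(x_3) = -0.924302, coefficient = 2
x_4 = 3.0000, f(x_4) = -0.989992, coefficient = 2
x_5 = 3.2500, f(x_5) = -0.994130, coefficient = 2
x_6 = 3.5000, f(x_6) = -0.936457, coefficient = 1

I ≈ (0.250000/2) × -10.028087 = -1.253511
Exact value: -1.260081
Error: 0.006570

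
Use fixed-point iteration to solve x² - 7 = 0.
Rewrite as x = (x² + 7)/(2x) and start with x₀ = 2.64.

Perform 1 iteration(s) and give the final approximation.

Equation: x² - 7 = 0
Fixed-point form: x = (x² + 7)/(2x)
x₀ = 2.64

x_1 = g(2.640000) = 2.645758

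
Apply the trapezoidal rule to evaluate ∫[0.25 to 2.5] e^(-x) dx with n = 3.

f(x) = e^(-x)
a = 0.25, b = 2.5, n = 3
h = (b - a)/n = 0.750000

Trapezoidal rule: (h/2)[f(x₀) + 2f(x₁) + 2f(x₂) + ... + f(xₙ)]

x_0 = 0.2500, f(x_0) = 0.778801, coefficient = 1
x_1 = 1.0000, f(x_1) = 0.367879, coefficient = 2
x_2 = 1.7500, f(x_2) = 0.173774, coefficient = 2
x_3 = 2.5000, f(x_3) = 0.082085, coefficient = 1

I ≈ (0.750000/2) × 1.944193 = 0.729072
Exact value: 0.696716
Error: 0.032356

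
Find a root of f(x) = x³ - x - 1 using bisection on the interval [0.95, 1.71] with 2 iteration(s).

f(x) = x³ - x - 1
Initial interval: [0.95, 1.71]

Iteration 1:
  c_1 = (0.950000 + 1.710000)/2 = 1.330000
  f(c_1) = f(1.330000) = 0.022637
  f(a) × f(c) < 0, new interval: [0.950000, 1.330000]
Iteration 2:
  c_2 = (0.950000 + 1.330000)/2 = 1.140000
  f(c_2) = f(1.140000) = -0.658456
  f(a) × f(c) ≥ 0, new interval: [1.140000, 1.330000]

After 2 iteration(s), the approximation is c_2 = 1.140000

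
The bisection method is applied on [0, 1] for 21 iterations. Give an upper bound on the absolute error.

Bisection error bound: |error| ≤ (b-a)/2^n
|error| ≤ (1 - 0)/2^21 = 1/2^21
|error| ≤ 0.0000004768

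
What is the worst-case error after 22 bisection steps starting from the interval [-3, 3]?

Bisection error bound: |error| ≤ (b-a)/2^n
|error| ≤ (3 - (-3))/2^22 = 6/2^22
|error| ≤ 0.0000014305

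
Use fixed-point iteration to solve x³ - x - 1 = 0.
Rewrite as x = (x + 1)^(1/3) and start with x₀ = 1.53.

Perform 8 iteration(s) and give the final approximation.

Equation: x³ - x - 1 = 0
Fixed-point form: x = (x + 1)^(1/3)
x₀ = 1.53

x_1 = g(1.530000) = 1.362616
x_2 = g(1.362616) = 1.331878
x_3 = g(1.331878) = 1.326077
x_4 = g(1.326077) = 1.324976
x_5 = g(1.324976) = 1.324767
x_6 = g(1.324767) = 1.324727
x_7 = g(1.324727) = 1.324720
x_8 = g(1.324720) = 1.324718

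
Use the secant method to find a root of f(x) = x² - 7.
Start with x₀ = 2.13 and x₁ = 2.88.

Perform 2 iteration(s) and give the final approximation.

f(x) = x² - 7
x₀ = 2.13, x₁ = 2.88

Secant formula: x_{n+1} = x_n - f(x_n)(x_n - x_{n-1})/(f(x_n) - f(x_{n-1}))

Iteration 1:
  f(2.130000) = -2.463100
  f(2.880000) = 1.294400
  x_2 = 2.880000 - 1.294400×(2.880000 - 2.130000)/(1.294400 - (-2.463100))
       = 2.621637
Iteration 2:
  f(2.880000) = 1.294400
  f(2.621637) = -0.127021
  x_3 = 2.621637 - (-0.127021)×(2.621637 - 2.880000)/(-0.127021 - 1.294400)
       = 2.644725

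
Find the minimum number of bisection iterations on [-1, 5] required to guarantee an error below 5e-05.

We need (b-a)/2^n ≤ 5e-05
(5 - (-1))/2^n ≤ 5e-05
6/2^n ≤ 5e-05
2^n ≥ 120000
n ≥ log₂(120000) = 16.87
n ≥ 17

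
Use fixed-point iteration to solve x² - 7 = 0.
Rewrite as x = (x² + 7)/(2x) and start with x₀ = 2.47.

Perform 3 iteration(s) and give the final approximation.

Equation: x² - 7 = 0
Fixed-point form: x = (x² + 7)/(2x)
x₀ = 2.47

x_1 = g(2.470000) = 2.652004
x_2 = g(2.652004) = 2.645759
x_3 = g(2.645759) = 2.645751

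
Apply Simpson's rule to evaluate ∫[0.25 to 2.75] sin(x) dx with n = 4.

f(x) = sin(x)
a = 0.25, b = 2.75, n = 4
h = (b - a)/n = 0.625000

Simpson's rule: (h/3)[f(x₀) + 4f(x₁) + 2f(x₂) + ... + f(xₙ)]

x_0 = 0.2500, f(x_0) = 0.247404, coefficient = 1
x_1 = 0.8750, f(x_1) = 0.767544, coefficient = 4
x_2 = 1.5000, f(x_2) = 0.997495, coefficient = 2
x_3 = 2.1250, f(x_3) = 0.850320, coefficient = 4
x_4 = 2.7500, f(x_4) = 0.381661, coefficient = 1

I ≈ (0.625000/3) × 9.095508 = 1.894898
Exact value: 1.893215
Error: 0.001683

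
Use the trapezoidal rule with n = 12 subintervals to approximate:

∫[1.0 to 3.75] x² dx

f(x) = x²
a = 1.0, b = 3.75, n = 12
h = (b - a)/n = 0.229167

Trapezoidal rule: (h/2)[f(x₀) + 2f(x₁) + 2f(x₂) + ... + f(xₙ)]

x_0 = 1.0000, f(x_0) = 1.000000, coefficient = 1
x_1 = 1.2292, f(x_1) = 1.510851, coefficient = 2
x_2 = 1.4583, f(x_2) = 2.126736, coefficient = 2
x_3 = 1.6875, f(x_3) = 2.847656, coefficient = 2
x_4 = 1.9167, f(x_4) = 3.673611, coefficient = 2
x_5 = 2.1458, f(x_5) = 4.604601, coefficient = 2
x_6 = 2.3750, f(x_6) = 5.640625, coefficient = 2
x_7 = 2.6042, f(x_7) = 6.781684, coefficient = 2
x_8 = 2.8333, f(x_8) = 8.027778, coefficient = 2
x_9 = 3.0625, f(x_9) = 9.378906, coefficient = 2
x_10 = 3.2917, f(x_10) = 10.835069, coefficient = 2
x_11 = 3.5208, f(x_11) = 12.396267, coefficient = 2
x_12 = 3.7500, f(x_12) = 14.062500, coefficient = 1

I ≈ (0.229167/2) × 150.710069 = 17.268862
Exact value: 17.244792
Error: 0.024070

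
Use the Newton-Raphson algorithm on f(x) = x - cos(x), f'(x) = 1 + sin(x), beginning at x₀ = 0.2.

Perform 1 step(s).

f(x) = x - cos(x)
f'(x) = 1 + sin(x)
x₀ = 0.2

Newton-Raphson formula: x_{n+1} = x_n - f(x_n)/f'(x_n)

Iteration 1:
  f(0.200000) = -0.780067
  f'(0.200000) = 1.198669
  x_1 = 0.200000 - (-0.780067)/1.198669 = 0.850777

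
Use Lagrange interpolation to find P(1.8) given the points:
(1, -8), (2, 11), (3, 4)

Lagrange interpolation formula:
P(x) = Σ yᵢ × Lᵢ(x)
where Lᵢ(x) = Π_{j≠i} (x - xⱼ)/(xᵢ - xⱼ)

L_0(1.8) = (1.8 - 2)/(1 - 2) × (1.8 - 3)/(1 - 3) = 0.120000
L_1(1.8) = (1.8 - 1)/(2 - 1) × (1.8 - 3)/(2 - 3) = 0.960000
L_2(1.8) = (1.8 - 1)/(3 - 1) × (1.8 - 2)/(3 - 2) = -0.080000

P(1.8) = (-8)×L_0(1.8) + 11×L_1(1.8) + 4×L_2(1.8)
P(1.8) = 9.280000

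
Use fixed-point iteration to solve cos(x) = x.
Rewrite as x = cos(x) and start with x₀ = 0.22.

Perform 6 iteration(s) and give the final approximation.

Equation: cos(x) = x
Fixed-point form: x = cos(x)
x₀ = 0.22

x_1 = g(0.220000) = 0.975897
x_2 = g(0.975897) = 0.560425
x_3 = g(0.560425) = 0.847029
x_4 = g(0.847029) = 0.662212
x_5 = g(0.662212) = 0.788634
x_6 = g(0.788634) = 0.704815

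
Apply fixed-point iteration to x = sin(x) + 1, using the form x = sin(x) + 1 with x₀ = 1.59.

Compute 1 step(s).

Equation: x = sin(x) + 1
Fixed-point form: x = sin(x) + 1
x₀ = 1.59

x_1 = g(1.590000) = 1.999816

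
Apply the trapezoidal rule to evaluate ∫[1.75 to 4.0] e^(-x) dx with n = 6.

f(x) = e^(-x)
a = 1.75, b = 4.0, n = 6
h = (b - a)/n = 0.375000

Trapezoidal rule: (h/2)[f(x₀) + 2f(x₁) + 2f(x₂) + ... + f(xₙ)]

x_0 = 1.7500, f(x_0) = 0.173774, coefficient = 1
x_1 = 2.1250, f(x_1) = 0.119433, coefficient = 2
x_2 = 2.5000, f(x_2) = 0.082085, coefficient = 2
x_3 = 2.8750, f(x_3) = 0.056416, coefficient = 2
x_4 = 3.2500, f(x_4) = 0.038774, coefficient = 2
x_5 = 3.6250, f(x_5) = 0.026649, coefficient = 2
x_6 = 4.0000, f(x_6) = 0.018316, coefficient = 1

I ≈ (0.375000/2) × 0.838804 = 0.157276
Exact value: 0.155458
Error: 0.001818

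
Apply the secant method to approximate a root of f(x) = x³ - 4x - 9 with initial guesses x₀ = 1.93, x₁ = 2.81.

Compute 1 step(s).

f(x) = x³ - 4x - 9
x₀ = 1.93, x₁ = 2.81

Secant formula: x_{n+1} = x_n - f(x_n)(x_n - x_{n-1})/(f(x_n) - f(x_{n-1}))

Iteration 1:
  f(1.930000) = -9.530943
  f(2.810000) = 1.948041
  x_2 = 2.810000 - 1.948041×(2.810000 - 1.930000)/(1.948041 - (-9.530943))
       = 2.660660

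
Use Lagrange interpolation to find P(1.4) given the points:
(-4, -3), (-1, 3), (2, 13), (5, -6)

Lagrange interpolation formula:
P(x) = Σ yᵢ × Lᵢ(x)
where Lᵢ(x) = Π_{j≠i} (x - xⱼ)/(xᵢ - xⱼ)

L_0(1.4) = (1.4 - (-1))/(-4 - (-1)) × (1.4 - 2)/(-4 - 2) × (1.4 - 5)/(-4 - 5) = -0.032000
L_1(1.4) = (1.4 - (-4))/(-1 - (-4)) × (1.4 - 2)/(-1 - 2) × (1.4 - 5)/(-1 - 5) = 0.216000
L_2(1.4) = (1.4 - (-4))/(2 - (-4)) × (1.4 - (-1))/(2 - (-1)) × (1.4 - 5)/(2 - 5) = 0.864000
L_3(1.4) = (1.4 - (-4))/(5 - (-4)) × (1.4 - (-1))/(5 - (-1)) × (1.4 - 2)/(5 - 2) = -0.048000

P(1.4) = (-3)×L_0(1.4) + 3×L_1(1.4) + 13×L_2(1.4) + (-6)×L_3(1.4)
P(1.4) = 12.264000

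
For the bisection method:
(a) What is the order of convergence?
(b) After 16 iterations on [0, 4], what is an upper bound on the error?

(a) Bisection has linear (order 1) convergence; the error is halved each step.

(b) Error bound = (b-a)/2^n = (4 - 0)/2^{16}
    = 4/2^{16}

(a) 1 (linear); (b) error ≤ 6.10e-05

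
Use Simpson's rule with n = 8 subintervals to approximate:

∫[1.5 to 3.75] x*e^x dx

f(x) = x*e^x
a = 1.5, b = 3.75, n = 8
h = (b - a)/n = 0.281250

Simpson's rule: (h/3)[f(x₀) + 4f(x₁) + 2f(x₂) + ... + f(xₙ)]

x_0 = 1.5000, f(x_0) = 6.722534, coefficient = 1
x_1 = 1.7812, f(x_1) = 10.575768, coefficient = 4
x_2 = 2.0625, f(x_2) = 16.222819, coefficient = 2
x_3 = 2.3438, f(x_3) = 24.422436, coefficient = 4
x_4 = 2.6250, f(x_4) = 36.237007, coefficient = 2
x_5 = 2.9062, f(x_5) = 53.149760, coefficient = 4
x_6 = 3.1875, f(x_6) = 77.226056, coefficient = 2
x_7 = 3.4688, f(x_7) = 111.335070, coefficient = 4
x_8 = 3.7500, f(x_8) = 159.454058, coefficient = 1

I ≈ (0.281250/3) × 1223.480490 = 114.701296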